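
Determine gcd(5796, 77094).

18

gcd(77094, 5796) = 18  (77094 = 13*5796 + 1746, 5796 = 3*1746 + 558, 1746 = 3*558 + 72, 558 = 7*72 + 54, 72 = 1*54 + 18, 54 = 3*18).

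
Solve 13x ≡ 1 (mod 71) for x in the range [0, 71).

11

gcd(71, 13):
  71 = 5×13 + 6
  13 = 2×6 + 1
  6 = 6×1
so gcd(71, 13) = 1.
Back-substitute for Bézout coefficients:
  1 = 13 - 2×6
  ... = 13×(11) + 71×(-2)
So 13×11 ≡ 1 (mod 71), and 11 mod 71 = 11.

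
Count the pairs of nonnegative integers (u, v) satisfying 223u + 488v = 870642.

8

gcd(488, 223) = 1  (488 = 2·223 + 42, 223 = 5·42 + 13, 42 = 3·13 + 3, 13 = 4·3 + 1, 3 = 3·1).
Back-substituting, 223·(151) + 488·(-69) = 1.
Scale by 870642: one solution is (131466942, -60074298). Reduce u mod 488: (230, 1679).
General: u = 230 + 488t, v = 1679 - 223t.
u ≥ 0 ⇒ t ≥ 0; v ≥ 0 ⇒ t ≤ 7. So t ∈ [0, 7]: 8 solutions.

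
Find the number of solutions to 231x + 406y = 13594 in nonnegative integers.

gcd(406, 231) = 7  (406 = 1·231 + 175, 231 = 1·175 + 56, 175 = 3·56 + 7, 56 = 8·7).
Back-substituting, 231·(-7) + 406·(4) = 7.
Scale by 1942: one solution is (-13594, 7768). Reduce x mod 58: (36, 13).
General: x = 36 + 58t, y = 13 - 33t.
x ≥ 0 ⇒ t ≥ 0; y ≥ 0 ⇒ t ≤ 0. So t ∈ [0, 0]: 1 solution.

1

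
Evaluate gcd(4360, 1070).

10

gcd(4360, 1070) = 10  (4360 = 4·1070 + 80, 1070 = 13·80 + 30, 80 = 2·30 + 20, 30 = 1·20 + 10, 20 = 2·10).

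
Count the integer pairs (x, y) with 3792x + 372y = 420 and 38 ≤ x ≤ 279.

8

gcd(3792, 372) = 12  (3792 = 10*372 + 72, 372 = 5*72 + 12, 72 = 6*12).
Back-substituting, 3792*(-5) + 372*(51) = 12.
Scale by 35: particular solution (-175, 1785); reduce x mod 31: (11, -111).
General solution: x = 11 + 31t, y = -111 - 316t for integer t.
38 ≤ 11 + 31t ≤ 279 gives t ∈ [1, 8], which is 8 values.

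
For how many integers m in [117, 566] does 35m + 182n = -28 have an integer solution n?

18

gcd(182, 35):
  182 = 5*35 + 7
  35 = 5*7
so gcd(182, 35) = 7.
Back-substitute for Bézout coefficients:
  7 = 182 - 5*35
  ... = 35*(-5) + 182*(1)
Scale by -4: particular solution (20, -4); reduce m mod 26: (20, -4).
General solution: m = 20 + 26t, n = -4 - 5t for integer t.
117 ≤ 20 + 26t ≤ 566 gives t ∈ [4, 21], which is 18 values.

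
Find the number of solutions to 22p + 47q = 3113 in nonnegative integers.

gcd(47, 22) = 1  (47 = 2×22 + 3, 22 = 7×3 + 1, 3 = 3×1).
Back-substituting, 22×(15) + 47×(-7) = 1.
Scale by 3113: one solution is (46695, -21791). Reduce p mod 47: (24, 55).
General: p = 24 + 47t, q = 55 - 22t.
p ≥ 0 ⇒ t ≥ 0; q ≥ 0 ⇒ t ≤ 2. So t ∈ [0, 2]: 3 solutions.

3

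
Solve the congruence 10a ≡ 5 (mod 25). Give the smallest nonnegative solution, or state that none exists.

gcd(25, 10) = 5  (25 = 2·10 + 5, 10 = 2·5).
5 divides 5, so solutions exist.
Back-substituting, 10·(-2) + 25·(1) = 5.
So 10·(-2) ≡ 5 (mod 25); multiply by 1: a ≡ -2 (mod 5).
Smallest nonnegative: a = -2 mod 5 = 3.

3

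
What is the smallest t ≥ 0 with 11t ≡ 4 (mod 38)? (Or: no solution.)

28

gcd(38, 11):
  38 = 3*11 + 5
  11 = 2*5 + 1
  5 = 5*1
so gcd(38, 11) = 1.
1 divides 4, so solutions exist.
Back-substitute for Bézout coefficients:
  1 = 11 - 2*5
  ... = 11*(7) + 38*(-2)
So 11*(7) ≡ 1 (mod 38); multiply by 4: t ≡ 28 (mod 38).
Smallest nonnegative: t = 28 mod 38 = 28.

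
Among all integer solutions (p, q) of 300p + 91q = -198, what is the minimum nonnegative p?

gcd(300, 91) = 1  (300 = 3*91 + 27, 91 = 3*27 + 10, 27 = 2*10 + 7, 10 = 1*7 + 3, 7 = 2*3 + 1, 3 = 3*1).
1 divides -198, so solutions exist.
Back-substituting, 300*(27) + 91*(-89) = 1.
Scale by -198/1 = -198: (p₀, q₀) = (-5346, 17622).
General solution: p = -5346 + 91t, q = 17622 - 300t for integer t.
p ≥ 0: smallest is -5346 mod 91 = 23 (at t = 59), with q = -78.

23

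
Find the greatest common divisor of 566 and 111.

1

gcd(566, 111):
  566 = 5·111 + 11
  111 = 10·11 + 1
  11 = 11·1
so gcd(566, 111) = 1.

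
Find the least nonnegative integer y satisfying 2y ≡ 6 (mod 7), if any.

gcd(7, 2) = 1  (7 = 3×2 + 1, 2 = 2×1).
1 divides 6, so solutions exist.
Back-substituting, 2×(-3) + 7×(1) = 1.
So 2×(-3) ≡ 1 (mod 7); multiply by 6: y ≡ -18 (mod 7).
Smallest nonnegative: y = -18 mod 7 = 3.

3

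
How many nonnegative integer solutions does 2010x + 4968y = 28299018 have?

gcd(4968, 2010) = 6.
By Bézout, 2010×(131) + 4968×(-53) = 6.
One solution: (13, 5691).
General: x = 13 + 828t, y = 5691 - 335t.
x ≥ 0 ⇒ t ≥ 0; y ≥ 0 ⇒ t ≤ 16. So t ∈ [0, 16]: 17 solutions.

17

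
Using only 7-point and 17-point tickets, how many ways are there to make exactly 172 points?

Need nonnegative integers with 7j + 17k = 172.
gcd(7, 17) = 1, and 7·(5) + 17·(-2) = 1.
So (j₀, k₀) = (860, -344); general j = 860 + 17t, k = -344 - 7t.
j ≥ 0 ⇒ t ≥ -50; k ≥ 0 ⇒ t ≤ -50. That's 1 value of t.

1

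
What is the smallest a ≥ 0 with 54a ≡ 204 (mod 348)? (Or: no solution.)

gcd(348, 54) = 6  (348 = 6*54 + 24, 54 = 2*24 + 6, 24 = 4*6).
6 divides 204, so solutions exist.
Back-substituting, 54*(13) + 348*(-2) = 6.
So 54*(13) ≡ 6 (mod 348); multiply by 34: a ≡ 442 (mod 58).
Smallest nonnegative: a = 442 mod 58 = 36.

36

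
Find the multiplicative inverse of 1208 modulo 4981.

gcd(4981, 1208):
  4981 = 4×1208 + 149
  1208 = 8×149 + 16
  149 = 9×16 + 5
  16 = 3×5 + 1
  5 = 5×1
so gcd(4981, 1208) = 1.
Back-substitute for Bézout coefficients:
  1 = 16 - 3×5
  ... = 1208×(936) + 4981×(-227)
So 1208×936 ≡ 1 (mod 4981), and 936 mod 4981 = 936.

936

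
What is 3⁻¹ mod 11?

gcd(11, 3) = 1  (11 = 3×3 + 2, 3 = 1×2 + 1, 2 = 2×1).
Back-substituting, 3×(4) + 11×(-1) = 1.
So 3×4 ≡ 1 (mod 11), and 4 mod 11 = 4.

4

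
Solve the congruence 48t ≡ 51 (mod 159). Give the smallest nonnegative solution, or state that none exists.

11

gcd(159, 48):
  159 = 3·48 + 15
  48 = 3·15 + 3
  15 = 5·3
so gcd(159, 48) = 3.
3 divides 51, so solutions exist.
Back-substitute for Bézout coefficients:
  3 = 48 - 3·15
  ... = 48·(10) + 159·(-3)
So 48·(10) ≡ 3 (mod 159); multiply by 17: t ≡ 170 (mod 53).
Smallest nonnegative: t = 170 mod 53 = 11.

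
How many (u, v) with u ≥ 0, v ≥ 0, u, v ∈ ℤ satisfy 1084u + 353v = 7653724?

gcd(1084, 353) = 1  (1084 = 3×353 + 25, 353 = 14×25 + 3, 25 = 8×3 + 1, 3 = 3×1).
Back-substituting, 1084×(113) + 353×(-347) = 1.
Scale by 7653724: one solution is (864870812, -2655842228). Reduce u mod 353: (338, 20644).
General: u = 338 + 353t, v = 20644 - 1084t.
u ≥ 0 ⇒ t ≥ 0; v ≥ 0 ⇒ t ≤ 19. So t ∈ [0, 19]: 20 solutions.

20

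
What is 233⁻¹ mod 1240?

gcd(1240, 233) = 1.
By Bézout, 233*(-463) + 1240*(87) = 1.
So 233*-463 ≡ 1 (mod 1240), and -463 mod 1240 = 777.

777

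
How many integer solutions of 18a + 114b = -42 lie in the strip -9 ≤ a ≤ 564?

30

gcd(114, 18):
  114 = 6×18 + 6
  18 = 3×6
so gcd(114, 18) = 6.
Back-substitute for Bézout coefficients:
  6 = 114 - 6×18
  ... = 18×(-6) + 114×(1)
Scale by -7: particular solution (42, -7); reduce a mod 19: (4, -1).
General solution: a = 4 + 19t, b = -1 - 3t for integer t.
-9 ≤ 4 + 19t ≤ 564 gives t ∈ [0, 29], which is 30 values.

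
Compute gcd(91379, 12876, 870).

29

gcd(91379, 12876) = 29  (91379 = 7*12876 + 1247, 12876 = 10*1247 + 406, 1247 = 3*406 + 29, 406 = 14*29).
gcd(29, 870) = 29.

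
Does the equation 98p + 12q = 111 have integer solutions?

gcd(98, 12) = 2  (98 = 8*12 + 2, 12 = 6*2).
2 does not divide 111 (remainder 1), so no integer solutions.

no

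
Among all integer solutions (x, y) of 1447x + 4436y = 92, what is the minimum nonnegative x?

2612

gcd(4436, 1447) = 1.
1 divides 92, so solutions exist.
By Bézout, 1447·(607) + 4436·(-198) = 1.
Scale by 92/1 = 92: (x₀, y₀) = (55844, -18216).
General solution: x = 55844 + 4436t, y = -18216 - 1447t for integer t.
x ≥ 0: smallest is 55844 mod 4436 = 2612 (at t = -12), with y = -852.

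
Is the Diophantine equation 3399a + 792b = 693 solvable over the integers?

yes

gcd(3399, 792) = 33  (3399 = 4×792 + 231, 792 = 3×231 + 99, 231 = 2×99 + 33, 99 = 3×33).
33 divides 693, so integer solutions exist.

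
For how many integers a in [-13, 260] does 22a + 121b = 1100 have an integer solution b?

gcd(121, 22) = 11  (121 = 5*22 + 11, 22 = 2*11).
Back-substituting, 22*(-5) + 121*(1) = 11.
Scale by 100: particular solution (-500, 100); reduce a mod 11: (6, 8).
General solution: a = 6 + 11t, b = 8 - 2t for integer t.
-13 ≤ 6 + 11t ≤ 260 gives t ∈ [-1, 23], which is 25 values.

25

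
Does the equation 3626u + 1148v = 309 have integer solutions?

no

gcd(3626, 1148) = 14  (3626 = 3×1148 + 182, 1148 = 6×182 + 56, 182 = 3×56 + 14, 56 = 4×14).
14 does not divide 309 (remainder 1), so no integer solutions.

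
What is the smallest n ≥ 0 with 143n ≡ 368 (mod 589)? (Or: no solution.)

52

gcd(589, 143) = 1  (589 = 4·143 + 17, 143 = 8·17 + 7, 17 = 2·7 + 3, 7 = 2·3 + 1, 3 = 3·1).
1 divides 368, so solutions exist.
Back-substituting, 143·(173) + 589·(-42) = 1.
So 143·(173) ≡ 1 (mod 589); multiply by 368: n ≡ 63664 (mod 589).
Smallest nonnegative: n = 63664 mod 589 = 52.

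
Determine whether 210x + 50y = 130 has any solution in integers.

gcd(210, 50) = 10  (210 = 4*50 + 10, 50 = 5*10).
10 divides 130, so integer solutions exist.

yes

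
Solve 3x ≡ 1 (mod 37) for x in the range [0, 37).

gcd(37, 3):
  37 = 12*3 + 1
  3 = 3*1
so gcd(37, 3) = 1.
Back-substitute for Bézout coefficients:
  1 = 37 - 12*3
  ... = 3*(-12) + 37*(1)
So 3*-12 ≡ 1 (mod 37), and -12 mod 37 = 25.

25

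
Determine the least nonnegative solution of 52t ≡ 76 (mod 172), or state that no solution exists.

gcd(172, 52) = 4  (172 = 3*52 + 16, 52 = 3*16 + 4, 16 = 4*4).
4 divides 76, so solutions exist.
Back-substituting, 52*(10) + 172*(-3) = 4.
So 52*(10) ≡ 4 (mod 172); multiply by 19: t ≡ 190 (mod 43).
Smallest nonnegative: t = 190 mod 43 = 18.

18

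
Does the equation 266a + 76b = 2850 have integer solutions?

gcd(266, 76) = 38  (266 = 3×76 + 38, 76 = 2×38).
38 divides 2850, so integer solutions exist.

yes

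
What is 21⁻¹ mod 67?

gcd(67, 21) = 1.
By Bézout, 21*(16) + 67*(-5) = 1.
So 21*16 ≡ 1 (mod 67), and 16 mod 67 = 16.

16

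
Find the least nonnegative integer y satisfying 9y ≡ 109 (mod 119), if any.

gcd(119, 9) = 1.
1 divides 109, so solutions exist.
By Bézout, 9·(53) + 119·(-4) = 1.
So 9·(53) ≡ 1 (mod 119); multiply by 109: y ≡ 5777 (mod 119).
Smallest nonnegative: y = 5777 mod 119 = 65.

65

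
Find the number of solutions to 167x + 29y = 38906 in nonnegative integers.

gcd(167, 29) = 1  (167 = 5·29 + 22, 29 = 1·22 + 7, 22 = 3·7 + 1, 7 = 7·1).
Back-substituting, 167·(4) + 29·(-23) = 1.
Scale by 38906: one solution is (155624, -894838). Reduce x mod 29: (10, 1284).
General: x = 10 + 29t, y = 1284 - 167t.
x ≥ 0 ⇒ t ≥ 0; y ≥ 0 ⇒ t ≤ 7. So t ∈ [0, 7]: 8 solutions.

8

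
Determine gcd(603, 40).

1

gcd(603, 40):
  603 = 15*40 + 3
  40 = 13*3 + 1
  3 = 3*1
so gcd(603, 40) = 1.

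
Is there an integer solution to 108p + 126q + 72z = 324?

yes

gcd(126, 108):
  126 = 1×108 + 18
  108 = 6×18
so gcd(126, 108) = 18.
gcd(18, 72) = 18.
18 divides 324, so integer solutions exist.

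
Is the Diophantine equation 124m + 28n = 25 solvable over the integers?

gcd(124, 28) = 4  (124 = 4·28 + 12, 28 = 2·12 + 4, 12 = 3·4).
4 does not divide 25 (remainder 1), so no integer solutions.

no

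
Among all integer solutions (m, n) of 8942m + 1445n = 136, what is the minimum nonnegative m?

43

gcd(8942, 1445) = 17.
17 divides 136, so solutions exist.
By Bézout, 8942×(16) + 1445×(-99) = 17.
Scale by 136/17 = 8: (m₀, n₀) = (128, -792).
General solution: m = 128 + 85t, n = -792 - 526t for integer t.
m ≥ 0: smallest is 128 mod 85 = 43 (at t = -1), with n = -266.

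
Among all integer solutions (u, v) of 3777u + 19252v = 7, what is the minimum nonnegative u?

10439

gcd(19252, 3777) = 1.
1 divides 7, so solutions exist.
By Bézout, 3777×(-1259) + 19252×(247) = 1.
Scale by 7/1 = 7: (u₀, v₀) = (-8813, 1729).
General solution: u = -8813 + 19252t, v = 1729 - 3777t for integer t.
u ≥ 0: smallest is -8813 mod 19252 = 10439 (at t = 1), with v = -2048.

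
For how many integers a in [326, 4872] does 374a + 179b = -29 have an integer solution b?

26

gcd(374, 179):
  374 = 2×179 + 16
  179 = 11×16 + 3
  16 = 5×3 + 1
  3 = 3×1
so gcd(374, 179) = 1.
Back-substitute for Bézout coefficients:
  1 = 16 - 5×3
  ... = 374×(56) + 179×(-117)
Scale by -29: particular solution (-1624, 3393); reduce a mod 179: (166, -347).
General solution: a = 166 + 179t, b = -347 - 374t for integer t.
326 ≤ 166 + 179t ≤ 4872 gives t ∈ [1, 26], which is 26 values.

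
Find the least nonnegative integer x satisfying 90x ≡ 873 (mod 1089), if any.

gcd(1089, 90) = 9.
9 divides 873, so solutions exist.
By Bézout, 90×(-12) + 1089×(1) = 9.
So 90×(-12) ≡ 9 (mod 1089); multiply by 97: x ≡ -1164 (mod 121).
Smallest nonnegative: x = -1164 mod 121 = 46.

46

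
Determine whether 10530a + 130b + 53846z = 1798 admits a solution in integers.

no

gcd(10530, 130) = 130  (10530 = 81·130).
gcd(130, 53846) = 26.
26 does not divide 1798 (remainder 4), so no integer solutions.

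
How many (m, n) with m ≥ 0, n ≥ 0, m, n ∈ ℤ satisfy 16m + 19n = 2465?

gcd(19, 16) = 1.
By Bézout, 16*(6) + 19*(-5) = 1.
One solution: (8, 123).
General: m = 8 + 19t, n = 123 - 16t.
m ≥ 0 ⇒ t ≥ 0; n ≥ 0 ⇒ t ≤ 7. So t ∈ [0, 7]: 8 solutions.

8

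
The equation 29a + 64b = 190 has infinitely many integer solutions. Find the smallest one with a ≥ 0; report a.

22

gcd(64, 29):
  64 = 2×29 + 6
  29 = 4×6 + 5
  6 = 1×5 + 1
  5 = 5×1
so gcd(64, 29) = 1.
1 divides 190, so solutions exist.
Back-substitute for Bézout coefficients:
  1 = 6 - 1×5
  ... = 29×(-11) + 64×(5)
Scale by 190/1 = 190: (a₀, b₀) = (-2090, 950).
General solution: a = -2090 + 64t, b = 950 - 29t for integer t.
a ≥ 0: smallest is -2090 mod 64 = 22 (at t = 33), with b = -7.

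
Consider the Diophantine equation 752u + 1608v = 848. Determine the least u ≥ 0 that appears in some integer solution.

61

gcd(1608, 752) = 8  (1608 = 2×752 + 104, 752 = 7×104 + 24, 104 = 4×24 + 8, 24 = 3×8).
8 divides 848, so solutions exist.
Back-substituting, 752×(-62) + 1608×(29) = 8.
Scale by 848/8 = 106: (u₀, v₀) = (-6572, 3074).
General solution: u = -6572 + 201t, v = 3074 - 94t for integer t.
u ≥ 0: smallest is -6572 mod 201 = 61 (at t = 33), with v = -28.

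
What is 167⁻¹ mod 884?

gcd(884, 167):
  884 = 5×167 + 49
  167 = 3×49 + 20
  49 = 2×20 + 9
  20 = 2×9 + 2
  9 = 4×2 + 1
  2 = 2×1
so gcd(884, 167) = 1.
Back-substitute for Bézout coefficients:
  1 = 9 - 4×2
  ... = 167×(-397) + 884×(75)
So 167×-397 ≡ 1 (mod 884), and -397 mod 884 = 487.

487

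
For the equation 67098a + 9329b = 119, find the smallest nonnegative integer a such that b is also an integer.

5348

gcd(67098, 9329):
  67098 = 7·9329 + 1795
  9329 = 5·1795 + 354
  1795 = 5·354 + 25
  354 = 14·25 + 4
  25 = 6·4 + 1
  4 = 4·1
so gcd(67098, 9329) = 1.
1 divides 119, so solutions exist.
Back-substitute for Bézout coefficients:
  1 = 25 - 6·4
  ... = 67098·(2240) + 9329·(-16111)
Scale by 119/1 = 119: (a₀, b₀) = (266560, -1917209).
General solution: a = 266560 + 9329t, b = -1917209 - 67098t for integer t.
a ≥ 0: smallest is 266560 mod 9329 = 5348 (at t = -28), with b = -38465.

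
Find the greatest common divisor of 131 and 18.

1

gcd(131, 18):
  131 = 7·18 + 5
  18 = 3·5 + 3
  5 = 1·3 + 2
  3 = 1·2 + 1
  2 = 2·1
so gcd(131, 18) = 1.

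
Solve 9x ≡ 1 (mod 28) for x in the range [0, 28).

gcd(28, 9):
  28 = 3*9 + 1
  9 = 9*1
so gcd(28, 9) = 1.
Back-substitute for Bézout coefficients:
  1 = 28 - 3*9
  ... = 9*(-3) + 28*(1)
So 9*-3 ≡ 1 (mod 28), and -3 mod 28 = 25.

25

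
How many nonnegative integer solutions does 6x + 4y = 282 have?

24

gcd(6, 4):
  6 = 1*4 + 2
  4 = 2*2
so gcd(6, 4) = 2.
Back-substitute for Bézout coefficients:
  2 = 6 - 1*4
  ... = 6*(1) + 4*(-1)
Scale by 141: one solution is (141, -141). Reduce x mod 2: (1, 69).
General: x = 1 + 2t, y = 69 - 3t.
x ≥ 0 ⇒ t ≥ 0; y ≥ 0 ⇒ t ≤ 23. So t ∈ [0, 23]: 24 solutions.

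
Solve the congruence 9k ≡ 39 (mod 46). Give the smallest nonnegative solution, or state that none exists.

gcd(46, 9) = 1  (46 = 5·9 + 1, 9 = 9·1).
1 divides 39, so solutions exist.
Back-substituting, 9·(-5) + 46·(1) = 1.
So 9·(-5) ≡ 1 (mod 46); multiply by 39: k ≡ -195 (mod 46).
Smallest nonnegative: k = -195 mod 46 = 35.

35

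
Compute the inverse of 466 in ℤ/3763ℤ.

gcd(3763, 466) = 1  (3763 = 8·466 + 35, 466 = 13·35 + 11, 35 = 3·11 + 2, 11 = 5·2 + 1, 2 = 2·1).
Back-substituting, 466·(1720) + 3763·(-213) = 1.
So 466·1720 ≡ 1 (mod 3763), and 1720 mod 3763 = 1720.

1720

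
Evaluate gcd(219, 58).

gcd(219, 58):
  219 = 3·58 + 45
  58 = 1·45 + 13
  45 = 3·13 + 6
  13 = 2·6 + 1
  6 = 6·1
so gcd(219, 58) = 1.

1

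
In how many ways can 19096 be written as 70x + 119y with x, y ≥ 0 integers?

16

gcd(119, 70) = 7  (119 = 1·70 + 49, 70 = 1·49 + 21, 49 = 2·21 + 7, 21 = 3·7).
Back-substituting, 70·(-5) + 119·(3) = 7.
Scale by 2728: one solution is (-13640, 8184). Reduce x mod 17: (11, 154).
General: x = 11 + 17t, y = 154 - 10t.
x ≥ 0 ⇒ t ≥ 0; y ≥ 0 ⇒ t ≤ 15. So t ∈ [0, 15]: 16 solutions.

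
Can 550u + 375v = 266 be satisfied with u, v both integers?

no

gcd(550, 375):
  550 = 1·375 + 175
  375 = 2·175 + 25
  175 = 7·25
so gcd(550, 375) = 25.
25 does not divide 266 (remainder 16), so no integer solutions.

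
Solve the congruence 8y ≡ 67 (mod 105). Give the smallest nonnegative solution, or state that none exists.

74

gcd(105, 8) = 1.
1 divides 67, so solutions exist.
By Bézout, 8·(-13) + 105·(1) = 1.
So 8·(-13) ≡ 1 (mod 105); multiply by 67: y ≡ -871 (mod 105).
Smallest nonnegative: y = -871 mod 105 = 74.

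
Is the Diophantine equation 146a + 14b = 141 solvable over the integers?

no

gcd(146, 14):
  146 = 10×14 + 6
  14 = 2×6 + 2
  6 = 3×2
so gcd(146, 14) = 2.
2 does not divide 141 (remainder 1), so no integer solutions.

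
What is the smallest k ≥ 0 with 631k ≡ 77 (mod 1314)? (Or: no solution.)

gcd(1314, 631) = 1.
1 divides 77, so solutions exist.
By Bézout, 631×(379) + 1314×(-182) = 1.
So 631×(379) ≡ 1 (mod 1314); multiply by 77: k ≡ 29183 (mod 1314).
Smallest nonnegative: k = 29183 mod 1314 = 275.

275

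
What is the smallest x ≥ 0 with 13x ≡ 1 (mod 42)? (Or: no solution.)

gcd(42, 13) = 1.
1 divides 1, so solutions exist.
By Bézout, 13×(13) + 42×(-4) = 1.
So 13×(13) ≡ 1 (mod 42); multiply by 1: x ≡ 13 (mod 42).
Smallest nonnegative: x = 13 mod 42 = 13.

13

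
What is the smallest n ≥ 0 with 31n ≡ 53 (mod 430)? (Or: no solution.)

293

gcd(430, 31) = 1  (430 = 13*31 + 27, 31 = 1*27 + 4, 27 = 6*4 + 3, 4 = 1*3 + 1, 3 = 3*1).
1 divides 53, so solutions exist.
Back-substituting, 31*(111) + 430*(-8) = 1.
So 31*(111) ≡ 1 (mod 430); multiply by 53: n ≡ 5883 (mod 430).
Smallest nonnegative: n = 5883 mod 430 = 293.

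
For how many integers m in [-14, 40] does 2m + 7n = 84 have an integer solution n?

gcd(7, 2) = 1.
By Bézout, 2×(-3) + 7×(1) = 1.
Particular solution: (0, 12).
General solution: m = 0 + 7t, n = 12 - 2t for integer t.
-14 ≤ 0 + 7t ≤ 40 gives t ∈ [-2, 5], which is 8 values.

8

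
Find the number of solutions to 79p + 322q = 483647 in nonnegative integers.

gcd(322, 79) = 1.
By Bézout, 79·(53) + 322·(-13) = 1.
One solution: (159, 1463).
General: p = 159 + 322t, q = 1463 - 79t.
p ≥ 0 ⇒ t ≥ 0; q ≥ 0 ⇒ t ≤ 18. So t ∈ [0, 18]: 19 solutions.

19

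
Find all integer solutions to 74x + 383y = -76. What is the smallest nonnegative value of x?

gcd(383, 74):
  383 = 5*74 + 13
  74 = 5*13 + 9
  13 = 1*9 + 4
  9 = 2*4 + 1
  4 = 4*1
so gcd(383, 74) = 1.
1 divides -76, so solutions exist.
Back-substitute for Bézout coefficients:
  1 = 9 - 2*4
  ... = 74*(88) + 383*(-17)
Scale by -76/1 = -76: (x₀, y₀) = (-6688, 1292).
General solution: x = -6688 + 383t, y = 1292 - 74t for integer t.
x ≥ 0: smallest is -6688 mod 383 = 206 (at t = 18), with y = -40.

206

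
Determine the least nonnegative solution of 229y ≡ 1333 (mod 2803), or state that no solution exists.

1340

gcd(2803, 229) = 1.
1 divides 1333, so solutions exist.
By Bézout, 229·(-306) + 2803·(25) = 1.
So 229·(-306) ≡ 1 (mod 2803); multiply by 1333: y ≡ -407898 (mod 2803).
Smallest nonnegative: y = -407898 mod 2803 = 1340.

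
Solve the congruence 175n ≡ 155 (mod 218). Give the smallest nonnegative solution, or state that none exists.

gcd(218, 175) = 1.
1 divides 155, so solutions exist.
By Bézout, 175·(-71) + 218·(57) = 1.
So 175·(-71) ≡ 1 (mod 218); multiply by 155: n ≡ -11005 (mod 218).
Smallest nonnegative: n = -11005 mod 218 = 113.

113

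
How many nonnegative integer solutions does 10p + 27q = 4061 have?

15

gcd(27, 10):
  27 = 2*10 + 7
  10 = 1*7 + 3
  7 = 2*3 + 1
  3 = 3*1
so gcd(27, 10) = 1.
Back-substitute for Bézout coefficients:
  1 = 7 - 2*3
  ... = 10*(-8) + 27*(3)
Scale by 4061: one solution is (-32488, 12183). Reduce p mod 27: (20, 143).
General: p = 20 + 27t, q = 143 - 10t.
p ≥ 0 ⇒ t ≥ 0; q ≥ 0 ⇒ t ≤ 14. So t ∈ [0, 14]: 15 solutions.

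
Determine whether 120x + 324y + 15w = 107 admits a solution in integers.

no

gcd(324, 120) = 12.
gcd(12, 15) = 3.
3 does not divide 107 (remainder 2), so no integer solutions.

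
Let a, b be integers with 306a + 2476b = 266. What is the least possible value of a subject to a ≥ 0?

gcd(2476, 306) = 2  (2476 = 8·306 + 28, 306 = 10·28 + 26, 28 = 1·26 + 2, 26 = 13·2).
2 divides 266, so solutions exist.
Back-substituting, 306·(-89) + 2476·(11) = 2.
Scale by 266/2 = 133: (a₀, b₀) = (-11837, 1463).
General solution: a = -11837 + 1238t, b = 1463 - 153t for integer t.
a ≥ 0: smallest is -11837 mod 1238 = 543 (at t = 10), with b = -67.

543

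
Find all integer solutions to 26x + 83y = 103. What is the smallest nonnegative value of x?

71

gcd(83, 26) = 1.
1 divides 103, so solutions exist.
By Bézout, 26·(16) + 83·(-5) = 1.
Scale by 103/1 = 103: (x₀, y₀) = (1648, -515).
General solution: x = 1648 + 83t, y = -515 - 26t for integer t.
x ≥ 0: smallest is 1648 mod 83 = 71 (at t = -19), with y = -21.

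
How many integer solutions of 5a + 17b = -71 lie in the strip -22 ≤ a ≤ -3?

gcd(17, 5):
  17 = 3·5 + 2
  5 = 2·2 + 1
  2 = 2·1
so gcd(17, 5) = 1.
Back-substitute for Bézout coefficients:
  1 = 5 - 2·2
  ... = 5·(7) + 17·(-2)
Scale by -71: particular solution (-497, 142); reduce a mod 17: (13, -8).
General solution: a = 13 + 17t, b = -8 - 5t for integer t.
-22 ≤ 13 + 17t ≤ -3 gives t ∈ [-2, -1], which is 2 values.

2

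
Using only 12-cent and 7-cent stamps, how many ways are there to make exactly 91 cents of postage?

Need nonnegative integers with 12j + 7k = 91.
gcd(12, 7) = 1, and 12·(3) + 7·(-5) = 1.
So (j₀, k₀) = (273, -455); general j = 273 + 7t, k = -455 - 12t.
j ≥ 0 ⇒ t ≥ -39; k ≥ 0 ⇒ t ≤ -38. That's 2 values of t.

2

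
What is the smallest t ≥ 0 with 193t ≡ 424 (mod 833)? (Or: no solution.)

gcd(833, 193) = 1  (833 = 4×193 + 61, 193 = 3×61 + 10, 61 = 6×10 + 1, 10 = 10×1).
1 divides 424, so solutions exist.
Back-substituting, 193×(-82) + 833×(19) = 1.
So 193×(-82) ≡ 1 (mod 833); multiply by 424: t ≡ -34768 (mod 833).
Smallest nonnegative: t = -34768 mod 833 = 218.

218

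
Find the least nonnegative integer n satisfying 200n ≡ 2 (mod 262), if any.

gcd(262, 200) = 2.
2 divides 2, so solutions exist.
By Bézout, 200×(38) + 262×(-29) = 2.
So 200×(38) ≡ 2 (mod 262); multiply by 1: n ≡ 38 (mod 131).
Smallest nonnegative: n = 38 mod 131 = 38.

38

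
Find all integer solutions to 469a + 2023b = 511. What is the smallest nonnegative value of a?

gcd(2023, 469):
  2023 = 4×469 + 147
  469 = 3×147 + 28
  147 = 5×28 + 7
  28 = 4×7
so gcd(2023, 469) = 7.
7 divides 511, so solutions exist.
Back-substitute for Bézout coefficients:
  7 = 147 - 5×28
  ... = 469×(-69) + 2023×(16)
Scale by 511/7 = 73: (a₀, b₀) = (-5037, 1168).
General solution: a = -5037 + 289t, b = 1168 - 67t for integer t.
a ≥ 0: smallest is -5037 mod 289 = 165 (at t = 18), with b = -38.

165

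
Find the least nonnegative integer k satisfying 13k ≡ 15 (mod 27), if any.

24

gcd(27, 13) = 1  (27 = 2×13 + 1, 13 = 13×1).
1 divides 15, so solutions exist.
Back-substituting, 13×(-2) + 27×(1) = 1.
So 13×(-2) ≡ 1 (mod 27); multiply by 15: k ≡ -30 (mod 27).
Smallest nonnegative: k = -30 mod 27 = 24.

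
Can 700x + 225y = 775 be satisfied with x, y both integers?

gcd(700, 225) = 25.
25 divides 775, so integer solutions exist.

yes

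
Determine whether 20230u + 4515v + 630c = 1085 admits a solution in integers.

yes

gcd(20230, 4515) = 35  (20230 = 4*4515 + 2170, 4515 = 2*2170 + 175, 2170 = 12*175 + 70, 175 = 2*70 + 35, 70 = 2*35).
gcd(35, 630) = 35.
35 divides 1085, so integer solutions exist.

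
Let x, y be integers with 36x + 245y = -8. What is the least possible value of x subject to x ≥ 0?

27

gcd(245, 36):
  245 = 6×36 + 29
  36 = 1×29 + 7
  29 = 4×7 + 1
  7 = 7×1
so gcd(245, 36) = 1.
1 divides -8, so solutions exist.
Back-substitute for Bézout coefficients:
  1 = 29 - 4×7
  ... = 36×(-34) + 245×(5)
Scale by -8/1 = -8: (x₀, y₀) = (272, -40).
General solution: x = 272 + 245t, y = -40 - 36t for integer t.
x ≥ 0: smallest is 272 mod 245 = 27 (at t = -1), with y = -4.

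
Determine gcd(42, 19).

gcd(42, 19):
  42 = 2×19 + 4
  19 = 4×4 + 3
  4 = 1×3 + 1
  3 = 3×1
so gcd(42, 19) = 1.

1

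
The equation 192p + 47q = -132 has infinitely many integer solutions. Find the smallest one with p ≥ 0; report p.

14

gcd(192, 47) = 1  (192 = 4·47 + 4, 47 = 11·4 + 3, 4 = 1·3 + 1, 3 = 3·1).
1 divides -132, so solutions exist.
Back-substituting, 192·(12) + 47·(-49) = 1.
Scale by -132/1 = -132: (p₀, q₀) = (-1584, 6468).
General solution: p = -1584 + 47t, q = 6468 - 192t for integer t.
p ≥ 0: smallest is -1584 mod 47 = 14 (at t = 34), with q = -60.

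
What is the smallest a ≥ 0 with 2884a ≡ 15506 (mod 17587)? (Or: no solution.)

gcd(17587, 2884) = 1.
1 divides 15506, so solutions exist.
By Bézout, 2884×(-8141) + 17587×(1335) = 1.
So 2884×(-8141) ≡ 1 (mod 17587); multiply by 15506: a ≡ -126234346 (mod 17587).
Smallest nonnegative: a = -126234346 mod 17587 = 5140.

5140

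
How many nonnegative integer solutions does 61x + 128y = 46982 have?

6

gcd(128, 61) = 1.
By Bézout, 61*(21) + 128*(-10) = 1.
One solution: (126, 307).
General: x = 126 + 128t, y = 307 - 61t.
x ≥ 0 ⇒ t ≥ 0; y ≥ 0 ⇒ t ≤ 5. So t ∈ [0, 5]: 6 solutions.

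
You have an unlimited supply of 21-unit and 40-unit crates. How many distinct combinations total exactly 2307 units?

3

Need nonnegative integers with 21j + 40k = 2307.
gcd(21, 40) = 1, and 21·(-19) + 40·(10) = 1.
So (j₀, k₀) = (-43833, 23070); general j = -43833 + 40t, k = 23070 - 21t.
j ≥ 0 ⇒ t ≥ 1096; k ≥ 0 ⇒ t ≤ 1098. That's 3 values of t.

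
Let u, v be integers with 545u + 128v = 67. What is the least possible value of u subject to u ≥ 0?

99

gcd(545, 128) = 1  (545 = 4×128 + 33, 128 = 3×33 + 29, 33 = 1×29 + 4, 29 = 7×4 + 1, 4 = 4×1).
1 divides 67, so solutions exist.
Back-substituting, 545×(-31) + 128×(132) = 1.
Scale by 67/1 = 67: (u₀, v₀) = (-2077, 8844).
General solution: u = -2077 + 128t, v = 8844 - 545t for integer t.
u ≥ 0: smallest is -2077 mod 128 = 99 (at t = 17), with v = -421.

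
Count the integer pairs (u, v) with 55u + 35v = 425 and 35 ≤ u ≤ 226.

gcd(55, 35) = 5  (55 = 1×35 + 20, 35 = 1×20 + 15, 20 = 1×15 + 5, 15 = 3×5).
Back-substituting, 55×(2) + 35×(-3) = 5.
Scale by 85: particular solution (170, -255); reduce u mod 7: (2, 9).
General solution: u = 2 + 7t, v = 9 - 11t for integer t.
35 ≤ 2 + 7t ≤ 226 gives t ∈ [5, 32], which is 28 values.

28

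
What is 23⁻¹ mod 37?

gcd(37, 23) = 1  (37 = 1×23 + 14, 23 = 1×14 + 9, 14 = 1×9 + 5, 9 = 1×5 + 4, 5 = 1×4 + 1, 4 = 4×1).
Back-substituting, 23×(-8) + 37×(5) = 1.
So 23×-8 ≡ 1 (mod 37), and -8 mod 37 = 29.

29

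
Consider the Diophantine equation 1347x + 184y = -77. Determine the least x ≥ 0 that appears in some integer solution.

gcd(1347, 184) = 1.
1 divides -77, so solutions exist.
By Bézout, 1347·(-53) + 184·(388) = 1.
Scale by -77/1 = -77: (x₀, y₀) = (4081, -29876).
General solution: x = 4081 + 184t, y = -29876 - 1347t for integer t.
x ≥ 0: smallest is 4081 mod 184 = 33 (at t = -22), with y = -242.

33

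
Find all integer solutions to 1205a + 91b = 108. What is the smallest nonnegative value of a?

38

gcd(1205, 91) = 1  (1205 = 13*91 + 22, 91 = 4*22 + 3, 22 = 7*3 + 1, 3 = 3*1).
1 divides 108, so solutions exist.
Back-substituting, 1205*(29) + 91*(-384) = 1.
Scale by 108/1 = 108: (a₀, b₀) = (3132, -41472).
General solution: a = 3132 + 91t, b = -41472 - 1205t for integer t.
a ≥ 0: smallest is 3132 mod 91 = 38 (at t = -34), with b = -502.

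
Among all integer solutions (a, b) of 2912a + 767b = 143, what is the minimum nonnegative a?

gcd(2912, 767):
  2912 = 3·767 + 611
  767 = 1·611 + 156
  611 = 3·156 + 143
  156 = 1·143 + 13
  143 = 11·13
so gcd(2912, 767) = 13.
13 divides 143, so solutions exist.
Back-substitute for Bézout coefficients:
  13 = 156 - 1·143
  ... = 2912·(-5) + 767·(19)
Scale by 143/13 = 11: (a₀, b₀) = (-55, 209).
General solution: a = -55 + 59t, b = 209 - 224t for integer t.
a ≥ 0: smallest is -55 mod 59 = 4 (at t = 1), with b = -15.

4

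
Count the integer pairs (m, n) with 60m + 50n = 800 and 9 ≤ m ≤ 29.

4

gcd(60, 50) = 10  (60 = 1*50 + 10, 50 = 5*10).
Back-substituting, 60*(1) + 50*(-1) = 10.
Scale by 80: particular solution (80, -80); reduce m mod 5: (0, 16).
General solution: m = 0 + 5t, n = 16 - 6t for integer t.
9 ≤ 0 + 5t ≤ 29 gives t ∈ [2, 5], which is 4 values.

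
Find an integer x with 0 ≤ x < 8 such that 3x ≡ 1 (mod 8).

3

gcd(8, 3) = 1.
By Bézout, 3×(3) + 8×(-1) = 1.
So 3×3 ≡ 1 (mod 8), and 3 mod 8 = 3.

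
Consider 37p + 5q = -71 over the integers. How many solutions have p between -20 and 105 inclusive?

25

gcd(37, 5) = 1.
By Bézout, 37×(-2) + 5×(15) = 1.
Particular solution: (2, -29).
General solution: p = 2 + 5t, q = -29 - 37t for integer t.
-20 ≤ 2 + 5t ≤ 105 gives t ∈ [-4, 20], which is 25 values.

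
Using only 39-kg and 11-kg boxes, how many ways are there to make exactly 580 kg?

Need nonnegative integers with 39j + 11k = 580.
gcd(39, 11) = 1, and 39·(2) + 11·(-7) = 1.
So (j₀, k₀) = (1160, -4060); general j = 1160 + 11t, k = -4060 - 39t.
j ≥ 0 ⇒ t ≥ -105; k ≥ 0 ⇒ t ≤ -105. That's 1 value of t.

1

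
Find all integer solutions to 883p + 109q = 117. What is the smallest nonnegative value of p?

80

gcd(883, 109) = 1.
1 divides 117, so solutions exist.
By Bézout, 883*(10) + 109*(-81) = 1.
Scale by 117/1 = 117: (p₀, q₀) = (1170, -9477).
General solution: p = 1170 + 109t, q = -9477 - 883t for integer t.
p ≥ 0: smallest is 1170 mod 109 = 80 (at t = -10), with q = -647.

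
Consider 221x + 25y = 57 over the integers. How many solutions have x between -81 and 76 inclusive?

6

gcd(221, 25):
  221 = 8×25 + 21
  25 = 1×21 + 4
  21 = 5×4 + 1
  4 = 4×1
so gcd(221, 25) = 1.
Back-substitute for Bézout coefficients:
  1 = 21 - 5×4
  ... = 221×(6) + 25×(-53)
Scale by 57: particular solution (342, -3021); reduce x mod 25: (17, -148).
General solution: x = 17 + 25t, y = -148 - 221t for integer t.
-81 ≤ 17 + 25t ≤ 76 gives t ∈ [-3, 2], which is 6 values.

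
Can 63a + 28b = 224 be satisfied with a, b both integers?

yes

gcd(63, 28) = 7.
7 divides 224, so integer solutions exist.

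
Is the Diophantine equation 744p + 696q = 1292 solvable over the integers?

no

gcd(744, 696) = 24  (744 = 1·696 + 48, 696 = 14·48 + 24, 48 = 2·24).
24 does not divide 1292 (remainder 20), so no integer solutions.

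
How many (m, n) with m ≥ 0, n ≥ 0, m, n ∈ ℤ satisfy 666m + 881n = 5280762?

9

gcd(881, 666):
  881 = 1*666 + 215
  666 = 3*215 + 21
  215 = 10*21 + 5
  21 = 4*5 + 1
  5 = 5*1
so gcd(881, 666) = 1.
Back-substitute for Bézout coefficients:
  1 = 21 - 4*5
  ... = 666*(168) + 881*(-127)
Scale by 5280762: one solution is (887168016, -670656774). Reduce m mod 881: (135, 5892).
General: m = 135 + 881t, n = 5892 - 666t.
m ≥ 0 ⇒ t ≥ 0; n ≥ 0 ⇒ t ≤ 8. So t ∈ [0, 8]: 9 solutions.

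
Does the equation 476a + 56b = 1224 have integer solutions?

no

gcd(476, 56) = 28  (476 = 8*56 + 28, 56 = 2*28).
28 does not divide 1224 (remainder 20), so no integer solutions.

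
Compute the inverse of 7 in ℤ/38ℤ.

gcd(38, 7) = 1  (38 = 5·7 + 3, 7 = 2·3 + 1, 3 = 3·1).
Back-substituting, 7·(11) + 38·(-2) = 1.
So 7·11 ≡ 1 (mod 38), and 11 mod 38 = 11.

11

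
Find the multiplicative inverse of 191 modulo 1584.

1103

gcd(1584, 191) = 1.
By Bézout, 191·(-481) + 1584·(58) = 1.
So 191·-481 ≡ 1 (mod 1584), and -481 mod 1584 = 1103.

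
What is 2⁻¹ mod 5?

3

gcd(5, 2):
  5 = 2*2 + 1
  2 = 2*1
so gcd(5, 2) = 1.
Back-substitute for Bézout coefficients:
  1 = 5 - 2*2
  ... = 2*(-2) + 5*(1)
So 2*-2 ≡ 1 (mod 5), and -2 mod 5 = 3.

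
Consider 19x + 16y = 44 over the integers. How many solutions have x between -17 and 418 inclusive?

gcd(19, 16) = 1.
By Bézout, 19·(-5) + 16·(6) = 1.
Particular solution: (4, -2).
General solution: x = 4 + 16t, y = -2 - 19t for integer t.
-17 ≤ 4 + 16t ≤ 418 gives t ∈ [-1, 25], which is 27 values.

27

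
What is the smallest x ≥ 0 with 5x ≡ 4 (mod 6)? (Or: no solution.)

2

gcd(6, 5) = 1.
1 divides 4, so solutions exist.
By Bézout, 5×(-1) + 6×(1) = 1.
So 5×(-1) ≡ 1 (mod 6); multiply by 4: x ≡ -4 (mod 6).
Smallest nonnegative: x = -4 mod 6 = 2.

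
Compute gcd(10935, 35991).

gcd(35991, 10935) = 27  (35991 = 3·10935 + 3186, 10935 = 3·3186 + 1377, 3186 = 2·1377 + 432, 1377 = 3·432 + 81, 432 = 5·81 + 27, 81 = 3·27).

27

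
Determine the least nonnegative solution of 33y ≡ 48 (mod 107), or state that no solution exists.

89

gcd(107, 33) = 1  (107 = 3×33 + 8, 33 = 4×8 + 1, 8 = 8×1).
1 divides 48, so solutions exist.
Back-substituting, 33×(13) + 107×(-4) = 1.
So 33×(13) ≡ 1 (mod 107); multiply by 48: y ≡ 624 (mod 107).
Smallest nonnegative: y = 624 mod 107 = 89.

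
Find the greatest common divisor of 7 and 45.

1

gcd(45, 7) = 1  (45 = 6·7 + 3, 7 = 2·3 + 1, 3 = 3·1).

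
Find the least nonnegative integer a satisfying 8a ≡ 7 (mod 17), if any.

3

gcd(17, 8) = 1.
1 divides 7, so solutions exist.
By Bézout, 8*(-2) + 17*(1) = 1.
So 8*(-2) ≡ 1 (mod 17); multiply by 7: a ≡ -14 (mod 17).
Smallest nonnegative: a = -14 mod 17 = 3.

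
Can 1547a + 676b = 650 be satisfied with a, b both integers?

yes

gcd(1547, 676) = 13  (1547 = 2*676 + 195, 676 = 3*195 + 91, 195 = 2*91 + 13, 91 = 7*13).
13 divides 650, so integer solutions exist.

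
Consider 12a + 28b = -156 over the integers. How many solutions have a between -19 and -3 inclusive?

2

gcd(28, 12) = 4  (28 = 2×12 + 4, 12 = 3×4).
Back-substituting, 12×(-2) + 28×(1) = 4.
Scale by -39: particular solution (78, -39); reduce a mod 7: (1, -6).
General solution: a = 1 + 7t, b = -6 - 3t for integer t.
-19 ≤ 1 + 7t ≤ -3 gives t ∈ [-2, -1], which is 2 values.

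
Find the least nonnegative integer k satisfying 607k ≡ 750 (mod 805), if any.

gcd(805, 607):
  805 = 1*607 + 198
  607 = 3*198 + 13
  198 = 15*13 + 3
  13 = 4*3 + 1
  3 = 3*1
so gcd(805, 607) = 1.
1 divides 750, so solutions exist.
Back-substitute for Bézout coefficients:
  1 = 13 - 4*3
  ... = 607*(248) + 805*(-187)
So 607*(248) ≡ 1 (mod 805); multiply by 750: k ≡ 186000 (mod 805).
Smallest nonnegative: k = 186000 mod 805 = 45.

45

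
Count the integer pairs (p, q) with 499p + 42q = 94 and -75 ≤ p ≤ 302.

9

gcd(499, 42):
  499 = 11*42 + 37
  42 = 1*37 + 5
  37 = 7*5 + 2
  5 = 2*2 + 1
  2 = 2*1
so gcd(499, 42) = 1.
Back-substitute for Bézout coefficients:
  1 = 5 - 2*2
  ... = 499*(-17) + 42*(202)
Scale by 94: particular solution (-1598, 18988); reduce p mod 42: (40, -473).
General solution: p = 40 + 42t, q = -473 - 499t for integer t.
-75 ≤ 40 + 42t ≤ 302 gives t ∈ [-2, 6], which is 9 values.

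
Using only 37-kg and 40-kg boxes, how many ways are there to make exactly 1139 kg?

1

Need nonnegative integers with 37j + 40k = 1139.
gcd(37, 40) = 1, and 37·(13) + 40·(-12) = 1.
So (j₀, k₀) = (14807, -13668); general j = 14807 + 40t, k = -13668 - 37t.
j ≥ 0 ⇒ t ≥ -370; k ≥ 0 ⇒ t ≤ -370. That's 1 value of t.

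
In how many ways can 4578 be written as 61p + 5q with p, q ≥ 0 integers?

gcd(61, 5) = 1  (61 = 12·5 + 1, 5 = 5·1).
Back-substituting, 61·(1) + 5·(-12) = 1.
Scale by 4578: one solution is (4578, -54936). Reduce p mod 5: (3, 879).
General: p = 3 + 5t, q = 879 - 61t.
p ≥ 0 ⇒ t ≥ 0; q ≥ 0 ⇒ t ≤ 14. So t ∈ [0, 14]: 15 solutions.

15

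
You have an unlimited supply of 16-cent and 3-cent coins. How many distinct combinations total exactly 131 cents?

Need nonnegative integers with 16j + 3k = 131.
gcd(16, 3) = 1, and 16·(1) + 3·(-5) = 1.
So (j₀, k₀) = (131, -655); general j = 131 + 3t, k = -655 - 16t.
j ≥ 0 ⇒ t ≥ -43; k ≥ 0 ⇒ t ≤ -41. That's 3 values of t.

3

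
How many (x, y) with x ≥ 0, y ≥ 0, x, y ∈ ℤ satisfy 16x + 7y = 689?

6

gcd(16, 7) = 1  (16 = 2·7 + 2, 7 = 3·2 + 1, 2 = 2·1).
Back-substituting, 16·(-3) + 7·(7) = 1.
Scale by 689: one solution is (-2067, 4823). Reduce x mod 7: (5, 87).
General: x = 5 + 7t, y = 87 - 16t.
x ≥ 0 ⇒ t ≥ 0; y ≥ 0 ⇒ t ≤ 5. So t ∈ [0, 5]: 6 solutions.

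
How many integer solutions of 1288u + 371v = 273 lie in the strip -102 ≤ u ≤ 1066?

22

gcd(1288, 371) = 7  (1288 = 3×371 + 175, 371 = 2×175 + 21, 175 = 8×21 + 7, 21 = 3×7).
Back-substituting, 1288×(17) + 371×(-59) = 7.
Scale by 39: particular solution (663, -2301); reduce u mod 53: (27, -93).
General solution: u = 27 + 53t, v = -93 - 184t for integer t.
-102 ≤ 27 + 53t ≤ 1066 gives t ∈ [-2, 19], which is 22 values.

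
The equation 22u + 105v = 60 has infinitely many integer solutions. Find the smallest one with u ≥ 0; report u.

gcd(105, 22) = 1  (105 = 4·22 + 17, 22 = 1·17 + 5, 17 = 3·5 + 2, 5 = 2·2 + 1, 2 = 2·1).
1 divides 60, so solutions exist.
Back-substituting, 22·(43) + 105·(-9) = 1.
Scale by 60/1 = 60: (u₀, v₀) = (2580, -540).
General solution: u = 2580 + 105t, v = -540 - 22t for integer t.
u ≥ 0: smallest is 2580 mod 105 = 60 (at t = -24), with v = -12.

60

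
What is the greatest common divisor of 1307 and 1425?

1

gcd(1425, 1307):
  1425 = 1·1307 + 118
  1307 = 11·118 + 9
  118 = 13·9 + 1
  9 = 9·1
so gcd(1425, 1307) = 1.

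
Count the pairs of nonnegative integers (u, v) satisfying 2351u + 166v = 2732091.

7

gcd(2351, 166) = 1.
By Bézout, 2351×(-43) + 166×(609) = 1.
One solution: (113, 14858).
General: u = 113 + 166t, v = 14858 - 2351t.
u ≥ 0 ⇒ t ≥ 0; v ≥ 0 ⇒ t ≤ 6. So t ∈ [0, 6]: 7 solutions.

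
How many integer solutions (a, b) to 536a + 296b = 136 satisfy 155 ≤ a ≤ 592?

gcd(536, 296) = 8.
By Bézout, 536×(-16) + 296×(29) = 8.
Particular solution: (24, -43).
General solution: a = 24 + 37t, b = -43 - 67t for integer t.
155 ≤ 24 + 37t ≤ 592 gives t ∈ [4, 15], which is 12 values.

12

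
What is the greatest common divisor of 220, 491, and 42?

gcd(491, 220) = 1.
gcd(1, 42) = 1.

1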